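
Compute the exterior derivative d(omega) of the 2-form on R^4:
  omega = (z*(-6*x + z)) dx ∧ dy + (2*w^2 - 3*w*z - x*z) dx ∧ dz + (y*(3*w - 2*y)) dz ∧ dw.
d(omega) = (-6*x + 2*z) dx ∧ dy ∧ dz + (4*w - 3*z) dx ∧ dz ∧ dw + (3*w - 4*y) dy ∧ dz ∧ dw

For a 2-form omega = sum_{i<j} g_{ij} dx_i ∧ dx_j, the exterior derivative is
  d(omega) = sum_{i<j} d(g_{ij}) ∧ dx_i ∧ dx_j = sum_{i<j, k} (∂g_{ij}/∂x_k) dx_k ∧ dx_i ∧ dx_j.
Expand each term, using dx_k ∧ dx_i ∧ dx_j = sgn(permutation) dx_{(a)} ∧ dx_{(b)} ∧ dx_{(c)} with (a < b < c) sorted:
  d(z*(-6*x + z)) includes (∂/∂z)(z*(-6*x + z)) dz = (-6*x + 2*z) dz, which multiplied by dx ∧ dy gives (-6*x + 2*z) dx ∧ dy ∧ dz
  d(2*w^2 - 3*w*z - x*z) includes (∂/∂w)(2*w^2 - 3*w*z - x*z) dw = (4*w - 3*z) dw, which multiplied by dx ∧ dz gives (4*w - 3*z) dx ∧ dz ∧ dw
  d(y*(3*w - 2*y)) includes (∂/∂y)(y*(3*w - 2*y)) dy = (3*w - 4*y) dy, which multiplied by dz ∧ dw gives (3*w - 4*y) dy ∧ dz ∧ dw
Collecting like 3-forms: d(omega) = (-6*x + 2*z) dx ∧ dy ∧ dz + (4*w - 3*z) dx ∧ dz ∧ dw + (3*w - 4*y) dy ∧ dz ∧ dw.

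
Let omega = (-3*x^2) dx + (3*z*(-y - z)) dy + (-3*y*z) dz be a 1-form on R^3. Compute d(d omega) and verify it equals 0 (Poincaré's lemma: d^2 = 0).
d(d omega) = 0

Step 1: d omega = sum_{i<j} (∂f_j/∂x_i - ∂f_i/∂x_j) dx_i ∧ dx_j:
  coeff of dx ∧ dy: 0
  coeff of dx ∧ dz: 0
  coeff of dy ∧ dz: 3*y + 3*z
Step 2: Apply d again to each 2-form coefficient. The only possible 3-form in R^3 is dx ∧ dy ∧ dz, with coefficient
  ∂(coeff of dy∧dz)/∂x - ∂(coeff of dx∧dz)/∂y + ∂(coeff of dx∧dy)/∂z
  = ∂/∂x (3*y + 3*z) - ∂/∂y (0) + ∂/∂z (0).
Each of these terms simplifies to sums of mixed partials that cancel in pairs. The result is 0 (by equality of mixed partials for smooth functions — Schwarz / Clairaut).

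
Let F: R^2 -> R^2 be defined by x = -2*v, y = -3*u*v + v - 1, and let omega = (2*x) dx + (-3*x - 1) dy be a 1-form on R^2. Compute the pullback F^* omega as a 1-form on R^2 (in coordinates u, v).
F^* omega = (3*v*(1 - 6*v)) du + (-18*u*v + 3*u + 14*v - 1) dv

Using F^*(f dg) = (f ∘ F) d(g ∘ F), substitute each coordinate x_i by F_i(u, v) in f_i, and replace dx_i by d F_i = (∂F_i/∂u) du + (∂F_i/∂v) dv.
  For the x component: f_1(F) = -4*v; d F_1 = (0) du + (-2) dv
  For the y component: f_2(F) = 6*v - 1; d F_2 = (-3*v) du + (1 - 3*u) dv
Combining and collecting du, dv coefficients:
  coeff of du: 3*v*(1 - 6*v)
  coeff of dv: -18*u*v + 3*u + 14*v - 1
F^* omega = (3*v*(1 - 6*v)) du + (-18*u*v + 3*u + 14*v - 1) dv.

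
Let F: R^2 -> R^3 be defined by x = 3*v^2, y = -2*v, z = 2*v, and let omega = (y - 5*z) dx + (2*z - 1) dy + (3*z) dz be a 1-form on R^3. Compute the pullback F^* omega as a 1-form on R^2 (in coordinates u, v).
F^* omega = (-72*v^2 + 4*v + 2) dv

Using F^*(f dg) = (f ∘ F) d(g ∘ F), substitute each coordinate x_i by F_i(u, v) in f_i, and replace dx_i by d F_i = (∂F_i/∂u) du + (∂F_i/∂v) dv.
  For the x component: f_1(F) = -12*v; d F_1 = (0) du + (6*v) dv
  For the y component: f_2(F) = 4*v - 1; d F_2 = (0) du + (-2) dv
  For the z component: f_3(F) = 6*v; d F_3 = (0) du + (2) dv
Combining and collecting du, dv coefficients:
  coeff of du: 0
  coeff of dv: -72*v^2 + 4*v + 2
F^* omega = (-72*v^2 + 4*v + 2) dv.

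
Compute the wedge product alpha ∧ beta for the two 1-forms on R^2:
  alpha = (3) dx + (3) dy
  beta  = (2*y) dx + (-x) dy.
alpha ∧ beta = (-3*x - 6*y) dx ∧ dy

Distribute the wedge, using dx_i ∧ dx_j = -dx_j ∧ dx_i and dx_i ∧ dx_i = 0. For each pair (i, j) with i < j, the coefficient of dx_i ∧ dx_j in alpha ∧ beta is (alpha_i * beta_j - alpha_j * beta_i). Collecting: alpha ∧ beta = (-3*x - 6*y) dx ∧ dy.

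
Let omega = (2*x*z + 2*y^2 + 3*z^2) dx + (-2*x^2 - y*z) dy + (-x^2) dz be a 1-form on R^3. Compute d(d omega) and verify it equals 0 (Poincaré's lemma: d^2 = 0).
d(d omega) = 0

Step 1: d omega = sum_{i<j} (∂f_j/∂x_i - ∂f_i/∂x_j) dx_i ∧ dx_j:
  coeff of dx ∧ dy: -4*x - 4*y
  coeff of dx ∧ dz: -4*x - 6*z
  coeff of dy ∧ dz: y
Step 2: Apply d again to each 2-form coefficient. The only possible 3-form in R^3 is dx ∧ dy ∧ dz, with coefficient
  ∂(coeff of dy∧dz)/∂x - ∂(coeff of dx∧dz)/∂y + ∂(coeff of dx∧dy)/∂z
  = ∂/∂x (y) - ∂/∂y (-4*x - 6*z) + ∂/∂z (-4*x - 4*y).
Each of these terms simplifies to sums of mixed partials that cancel in pairs. The result is 0 (by equality of mixed partials for smooth functions — Schwarz / Clairaut).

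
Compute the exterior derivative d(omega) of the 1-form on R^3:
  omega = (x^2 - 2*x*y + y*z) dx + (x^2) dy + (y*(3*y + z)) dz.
d(omega) = (4*x - z) dx ∧ dy + (-y) dx ∧ dz + (6*y + z) dy ∧ dz

For a 1-form omega = sum_i f_i dx_i, the exterior derivative is
  d(omega) = sum_{i < j} (∂f_j/∂x_i - ∂f_i/∂x_j) dx_i ∧ dx_j.
  coefficient of dx ∧ dy: ∂f_2/∂x - ∂f_1/∂y = ∂(x^2)/∂x - ∂(x^2 - 2*x*y + y*z)/∂y = 4*x - z
  coefficient of dx ∧ dz: ∂f_3/∂x - ∂f_1/∂z = ∂(y*(3*y + z))/∂x - ∂(x^2 - 2*x*y + y*z)/∂z = -y
  coefficient of dy ∧ dz: ∂f_3/∂y - ∂f_2/∂z = ∂(y*(3*y + z))/∂y - ∂(x^2)/∂z = 6*y + z
Assembling: d(omega) = (4*x - z) dx ∧ dy + (-y) dx ∧ dz + (6*y + z) dy ∧ dz.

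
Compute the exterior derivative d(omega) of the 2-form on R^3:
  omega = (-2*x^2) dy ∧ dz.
d(omega) = (-4*x) dx ∧ dy ∧ dz

For a 2-form omega = sum_{i<j} g_{ij} dx_i ∧ dx_j, the exterior derivative is
  d(omega) = sum_{i<j} d(g_{ij}) ∧ dx_i ∧ dx_j = sum_{i<j, k} (∂g_{ij}/∂x_k) dx_k ∧ dx_i ∧ dx_j.
Expand each term, using dx_k ∧ dx_i ∧ dx_j = sgn(permutation) dx_{(a)} ∧ dx_{(b)} ∧ dx_{(c)} with (a < b < c) sorted:
  d(-2*x^2) includes (∂/∂x)(-2*x^2) dx = (-4*x) dx, which multiplied by dy ∧ dz gives (-4*x) dx ∧ dy ∧ dz
Collecting like 3-forms: d(omega) = (-4*x) dx ∧ dy ∧ dz.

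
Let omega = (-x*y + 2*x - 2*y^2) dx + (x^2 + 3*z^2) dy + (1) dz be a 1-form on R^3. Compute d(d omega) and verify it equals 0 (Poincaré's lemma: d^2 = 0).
d(d omega) = 0

Step 1: d omega = sum_{i<j} (∂f_j/∂x_i - ∂f_i/∂x_j) dx_i ∧ dx_j:
  coeff of dx ∧ dy: 3*x + 4*y
  coeff of dx ∧ dz: 0
  coeff of dy ∧ dz: -6*z
Step 2: Apply d again to each 2-form coefficient. The only possible 3-form in R^3 is dx ∧ dy ∧ dz, with coefficient
  ∂(coeff of dy∧dz)/∂x - ∂(coeff of dx∧dz)/∂y + ∂(coeff of dx∧dy)/∂z
  = ∂/∂x (-6*z) - ∂/∂y (0) + ∂/∂z (3*x + 4*y).
Each of these terms simplifies to sums of mixed partials that cancel in pairs. The result is 0 (by equality of mixed partials for smooth functions — Schwarz / Clairaut).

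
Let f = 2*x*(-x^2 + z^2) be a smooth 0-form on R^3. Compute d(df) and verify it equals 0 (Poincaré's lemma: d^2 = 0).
d(df) = 0

Step 1: df = sum_i (∂f/∂x_i) dx_i = (-6*x^2 + 2*z^2) dx + (0) dy + (4*x*z) dz.
Step 2: Apply d again. Using the 1-form formula, the coefficient of dx ∧ dy in d(df) is ∂^2 f/∂x ∂y - ∂^2 f/∂y ∂x = (0) - (0) = 0 (equality of mixed partials for smooth f).
Similarly for dx ∧ dz and dy ∧ dz — all coefficients vanish. So d(df) = 0.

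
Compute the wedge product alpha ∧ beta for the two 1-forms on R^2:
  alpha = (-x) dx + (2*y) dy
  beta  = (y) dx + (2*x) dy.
alpha ∧ beta = (-2*x^2 - 2*y^2) dx ∧ dy

Distribute the wedge, using dx_i ∧ dx_j = -dx_j ∧ dx_i and dx_i ∧ dx_i = 0. For each pair (i, j) with i < j, the coefficient of dx_i ∧ dx_j in alpha ∧ beta is (alpha_i * beta_j - alpha_j * beta_i). Collecting: alpha ∧ beta = (-2*x^2 - 2*y^2) dx ∧ dy.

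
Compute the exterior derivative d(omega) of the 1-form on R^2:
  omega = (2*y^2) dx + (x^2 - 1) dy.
d(omega) = (2*x - 4*y) dx ∧ dy

For a 1-form omega = sum_i f_i dx_i, the exterior derivative is
  d(omega) = sum_{i < j} (∂f_j/∂x_i - ∂f_i/∂x_j) dx_i ∧ dx_j.
  coefficient of dx ∧ dy: ∂f_2/∂x - ∂f_1/∂y = ∂(x^2 - 1)/∂x - ∂(2*y^2)/∂y = 2*x - 4*y
Assembling: d(omega) = (2*x - 4*y) dx ∧ dy.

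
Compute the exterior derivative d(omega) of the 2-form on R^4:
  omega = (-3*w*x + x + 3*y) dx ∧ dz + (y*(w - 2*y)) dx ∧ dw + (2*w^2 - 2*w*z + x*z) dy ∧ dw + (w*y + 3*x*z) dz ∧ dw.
d(omega) = (-3) dx ∧ dy ∧ dz + (-3*x + 3*z) dx ∧ dz ∧ dw + (-w + 4*y + z) dx ∧ dy ∧ dw + (3*w - x) dy ∧ dz ∧ dw

For a 2-form omega = sum_{i<j} g_{ij} dx_i ∧ dx_j, the exterior derivative is
  d(omega) = sum_{i<j} d(g_{ij}) ∧ dx_i ∧ dx_j = sum_{i<j, k} (∂g_{ij}/∂x_k) dx_k ∧ dx_i ∧ dx_j.
Expand each term, using dx_k ∧ dx_i ∧ dx_j = sgn(permutation) dx_{(a)} ∧ dx_{(b)} ∧ dx_{(c)} with (a < b < c) sorted:
  d(-3*w*x + x + 3*y) includes (∂/∂y)(-3*w*x + x + 3*y) dy = (3) dy, which multiplied by dx ∧ dz gives (-3) dx ∧ dy ∧ dz
  d(-3*w*x + x + 3*y) includes (∂/∂w)(-3*w*x + x + 3*y) dw = (-3*x) dw, which multiplied by dx ∧ dz gives (-3*x) dx ∧ dz ∧ dw
  d(y*(w - 2*y)) includes (∂/∂y)(y*(w - 2*y)) dy = (w - 4*y) dy, which multiplied by dx ∧ dw gives (-w + 4*y) dx ∧ dy ∧ dw
  d(2*w^2 - 2*w*z + x*z) includes (∂/∂x)(2*w^2 - 2*w*z + x*z) dx = (z) dx, which multiplied by dy ∧ dw gives (z) dx ∧ dy ∧ dw
  d(2*w^2 - 2*w*z + x*z) includes (∂/∂z)(2*w^2 - 2*w*z + x*z) dz = (-2*w + x) dz, which multiplied by dy ∧ dw gives (2*w - x) dy ∧ dz ∧ dw
  d(w*y + 3*x*z) includes (∂/∂x)(w*y + 3*x*z) dx = (3*z) dx, which multiplied by dz ∧ dw gives (3*z) dx ∧ dz ∧ dw
  d(w*y + 3*x*z) includes (∂/∂y)(w*y + 3*x*z) dy = (w) dy, which multiplied by dz ∧ dw gives (w) dy ∧ dz ∧ dw
Collecting like 3-forms: d(omega) = (-3) dx ∧ dy ∧ dz + (-3*x + 3*z) dx ∧ dz ∧ dw + (-w + 4*y + z) dx ∧ dy ∧ dw + (3*w - x) dy ∧ dz ∧ dw.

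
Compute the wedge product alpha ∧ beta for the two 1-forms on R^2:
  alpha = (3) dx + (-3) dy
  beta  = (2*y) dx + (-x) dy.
alpha ∧ beta = (-3*x + 6*y) dx ∧ dy

Distribute the wedge, using dx_i ∧ dx_j = -dx_j ∧ dx_i and dx_i ∧ dx_i = 0. For each pair (i, j) with i < j, the coefficient of dx_i ∧ dx_j in alpha ∧ beta is (alpha_i * beta_j - alpha_j * beta_i). Collecting: alpha ∧ beta = (-3*x + 6*y) dx ∧ dy.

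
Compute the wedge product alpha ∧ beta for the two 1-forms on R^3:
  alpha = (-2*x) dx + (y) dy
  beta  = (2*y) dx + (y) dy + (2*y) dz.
alpha ∧ beta = (-2*y*(x + y)) dx ∧ dy + (-4*x*y) dx ∧ dz + (2*y^2) dy ∧ dz

Distribute the wedge, using dx_i ∧ dx_j = -dx_j ∧ dx_i and dx_i ∧ dx_i = 0. For each pair (i, j) with i < j, the coefficient of dx_i ∧ dx_j in alpha ∧ beta is (alpha_i * beta_j - alpha_j * beta_i). Collecting: alpha ∧ beta = (-2*y*(x + y)) dx ∧ dy + (-4*x*y) dx ∧ dz + (2*y^2) dy ∧ dz.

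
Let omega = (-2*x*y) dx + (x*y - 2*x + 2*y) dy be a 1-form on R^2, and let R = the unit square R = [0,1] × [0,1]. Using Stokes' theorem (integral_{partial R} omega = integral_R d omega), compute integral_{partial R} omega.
integral_(partial R) omega = -1/2

Stokes: integral_partial_R omega = integral_R d omega with d omega = (∂Q/∂x - ∂P/∂y) dx ∧ dy.
  ∂Q/∂x = y - 2
  ∂P/∂y = -2*x
  integrand = ∂Q/∂x - ∂P/∂y = 2*x + y - 2.
Integrating over R: integral_0^1 integral_0^1 (2*x + y - 2) dx dy = -1/2.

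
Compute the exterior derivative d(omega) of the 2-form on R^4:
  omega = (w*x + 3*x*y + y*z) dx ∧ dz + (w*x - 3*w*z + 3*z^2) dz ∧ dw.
d(omega) = (-3*x - z) dx ∧ dy ∧ dz + (w + x) dx ∧ dz ∧ dw

For a 2-form omega = sum_{i<j} g_{ij} dx_i ∧ dx_j, the exterior derivative is
  d(omega) = sum_{i<j} d(g_{ij}) ∧ dx_i ∧ dx_j = sum_{i<j, k} (∂g_{ij}/∂x_k) dx_k ∧ dx_i ∧ dx_j.
Expand each term, using dx_k ∧ dx_i ∧ dx_j = sgn(permutation) dx_{(a)} ∧ dx_{(b)} ∧ dx_{(c)} with (a < b < c) sorted:
  d(w*x + 3*x*y + y*z) includes (∂/∂y)(w*x + 3*x*y + y*z) dy = (3*x + z) dy, which multiplied by dx ∧ dz gives (-3*x - z) dx ∧ dy ∧ dz
  d(w*x + 3*x*y + y*z) includes (∂/∂w)(w*x + 3*x*y + y*z) dw = (x) dw, which multiplied by dx ∧ dz gives (x) dx ∧ dz ∧ dw
  d(w*x - 3*w*z + 3*z^2) includes (∂/∂x)(w*x - 3*w*z + 3*z^2) dx = (w) dx, which multiplied by dz ∧ dw gives (w) dx ∧ dz ∧ dw
Collecting like 3-forms: d(omega) = (-3*x - z) dx ∧ dy ∧ dz + (w + x) dx ∧ dz ∧ dw.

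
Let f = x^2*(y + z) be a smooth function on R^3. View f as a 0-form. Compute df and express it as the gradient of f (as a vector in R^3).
df = (2*x*(y + z)) dx + (x^2) dy + (x^2) dz; grad f = (2*x*(y + z), x^2, x^2)

For a 0-form f, d f = (∂f/∂x) dx + (∂f/∂y) dy + (∂f/∂z) dz. The components of the vector representation are exactly the entries of grad f in Cartesian coordinates:
  ∂f/∂x = 2*x*(y + z)
  ∂f/∂y = x^2
  ∂f/∂z = x^2.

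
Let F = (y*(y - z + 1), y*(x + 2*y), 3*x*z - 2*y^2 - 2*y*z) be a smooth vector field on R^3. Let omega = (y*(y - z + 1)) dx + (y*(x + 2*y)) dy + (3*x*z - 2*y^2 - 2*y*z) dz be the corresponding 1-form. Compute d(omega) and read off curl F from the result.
d(omega) = (-4*y - 2*z) dy ∧ dz + (-y - 3*z) dz ∧ dx + (-y + z - 1) dx ∧ dy; curl F = (-4*y - 2*z, -y - 3*z, -y + z - 1)

d omega = sum_{i<j} (∂f_j/∂x_i - ∂f_i/∂x_j) dx_i ∧ dx_j. Under the identification (dy ∧ dz, dz ∧ dx, dx ∧ dy) ↔ (e_x, e_y, e_z), the coefficients are exactly the components of curl F. Compute:
  ∂R/∂y - ∂Q/∂z = (-4*y - 2*z) - (0) = -4*y - 2*z
  ∂P/∂z - ∂R/∂x = (-y) - (3*z) = -y - 3*z
  ∂Q/∂x - ∂P/∂y = (y) - (2*y - z + 1) = -y + z - 1.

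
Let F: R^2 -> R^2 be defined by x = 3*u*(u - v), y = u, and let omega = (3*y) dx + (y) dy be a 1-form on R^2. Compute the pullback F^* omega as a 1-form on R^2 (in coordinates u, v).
F^* omega = (u*(18*u - 9*v + 1)) du + (-9*u^2) dv

Using F^*(f dg) = (f ∘ F) d(g ∘ F), substitute each coordinate x_i by F_i(u, v) in f_i, and replace dx_i by d F_i = (∂F_i/∂u) du + (∂F_i/∂v) dv.
  For the x component: f_1(F) = 3*u; d F_1 = (6*u - 3*v) du + (-3*u) dv
  For the y component: f_2(F) = u; d F_2 = (1) du + (0) dv
Combining and collecting du, dv coefficients:
  coeff of du: u*(18*u - 9*v + 1)
  coeff of dv: -9*u^2
F^* omega = (u*(18*u - 9*v + 1)) du + (-9*u^2) dv.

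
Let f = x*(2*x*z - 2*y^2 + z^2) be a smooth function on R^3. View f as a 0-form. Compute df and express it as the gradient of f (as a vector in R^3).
df = (4*x*z - 2*y^2 + z^2) dx + (-4*x*y) dy + (2*x*(x + z)) dz; grad f = (4*x*z - 2*y^2 + z^2, -4*x*y, 2*x*(x + z))

For a 0-form f, d f = (∂f/∂x) dx + (∂f/∂y) dy + (∂f/∂z) dz. The components of the vector representation are exactly the entries of grad f in Cartesian coordinates:
  ∂f/∂x = 4*x*z - 2*y^2 + z^2
  ∂f/∂y = -4*x*y
  ∂f/∂z = 2*x*(x + z).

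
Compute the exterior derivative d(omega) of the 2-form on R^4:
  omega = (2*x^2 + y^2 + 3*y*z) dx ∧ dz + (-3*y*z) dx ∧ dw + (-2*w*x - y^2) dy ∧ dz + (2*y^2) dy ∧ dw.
d(omega) = (-2*w - 2*y - 3*z) dx ∧ dy ∧ dz + (3*z) dx ∧ dy ∧ dw + (3*y) dx ∧ dz ∧ dw + (-2*x) dy ∧ dz ∧ dw

For a 2-form omega = sum_{i<j} g_{ij} dx_i ∧ dx_j, the exterior derivative is
  d(omega) = sum_{i<j} d(g_{ij}) ∧ dx_i ∧ dx_j = sum_{i<j, k} (∂g_{ij}/∂x_k) dx_k ∧ dx_i ∧ dx_j.
Expand each term, using dx_k ∧ dx_i ∧ dx_j = sgn(permutation) dx_{(a)} ∧ dx_{(b)} ∧ dx_{(c)} with (a < b < c) sorted:
  d(2*x^2 + y^2 + 3*y*z) includes (∂/∂y)(2*x^2 + y^2 + 3*y*z) dy = (2*y + 3*z) dy, which multiplied by dx ∧ dz gives (-2*y - 3*z) dx ∧ dy ∧ dz
  d(-3*y*z) includes (∂/∂y)(-3*y*z) dy = (-3*z) dy, which multiplied by dx ∧ dw gives (3*z) dx ∧ dy ∧ dw
  d(-3*y*z) includes (∂/∂z)(-3*y*z) dz = (-3*y) dz, which multiplied by dx ∧ dw gives (3*y) dx ∧ dz ∧ dw
  d(-2*w*x - y^2) includes (∂/∂x)(-2*w*x - y^2) dx = (-2*w) dx, which multiplied by dy ∧ dz gives (-2*w) dx ∧ dy ∧ dz
  d(-2*w*x - y^2) includes (∂/∂w)(-2*w*x - y^2) dw = (-2*x) dw, which multiplied by dy ∧ dz gives (-2*x) dy ∧ dz ∧ dw
Collecting like 3-forms: d(omega) = (-2*w - 2*y - 3*z) dx ∧ dy ∧ dz + (3*z) dx ∧ dy ∧ dw + (3*y) dx ∧ dz ∧ dw + (-2*x) dy ∧ dz ∧ dw.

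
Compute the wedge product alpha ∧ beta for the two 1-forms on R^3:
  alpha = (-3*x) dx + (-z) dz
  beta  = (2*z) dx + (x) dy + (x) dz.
alpha ∧ beta = (-3*x^2) dx ∧ dy + (-3*x^2 + 2*z^2) dx ∧ dz + (x*z) dy ∧ dz

Distribute the wedge, using dx_i ∧ dx_j = -dx_j ∧ dx_i and dx_i ∧ dx_i = 0. For each pair (i, j) with i < j, the coefficient of dx_i ∧ dx_j in alpha ∧ beta is (alpha_i * beta_j - alpha_j * beta_i). Collecting: alpha ∧ beta = (-3*x^2) dx ∧ dy + (-3*x^2 + 2*z^2) dx ∧ dz + (x*z) dy ∧ dz.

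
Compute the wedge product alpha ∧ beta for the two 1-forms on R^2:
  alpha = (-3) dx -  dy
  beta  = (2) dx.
alpha ∧ beta = (2) dx ∧ dy

Distribute the wedge, using dx_i ∧ dx_j = -dx_j ∧ dx_i and dx_i ∧ dx_i = 0. For each pair (i, j) with i < j, the coefficient of dx_i ∧ dx_j in alpha ∧ beta is (alpha_i * beta_j - alpha_j * beta_i). Collecting: alpha ∧ beta = (2) dx ∧ dy.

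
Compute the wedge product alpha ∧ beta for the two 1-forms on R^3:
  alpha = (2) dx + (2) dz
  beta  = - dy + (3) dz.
alpha ∧ beta = (-2) dx ∧ dy + (6) dx ∧ dz + (2) dy ∧ dz

Distribute the wedge, using dx_i ∧ dx_j = -dx_j ∧ dx_i and dx_i ∧ dx_i = 0. For each pair (i, j) with i < j, the coefficient of dx_i ∧ dx_j in alpha ∧ beta is (alpha_i * beta_j - alpha_j * beta_i). Collecting: alpha ∧ beta = (-2) dx ∧ dy + (6) dx ∧ dz + (2) dy ∧ dz.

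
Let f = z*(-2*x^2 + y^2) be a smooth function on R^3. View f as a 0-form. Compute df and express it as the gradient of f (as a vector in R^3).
df = (-4*x*z) dx + (2*y*z) dy + (-2*x^2 + y^2) dz; grad f = (-4*x*z, 2*y*z, -2*x^2 + y^2)

For a 0-form f, d f = (∂f/∂x) dx + (∂f/∂y) dy + (∂f/∂z) dz. The components of the vector representation are exactly the entries of grad f in Cartesian coordinates:
  ∂f/∂x = -4*x*z
  ∂f/∂y = 2*y*z
  ∂f/∂z = -2*x^2 + y^2.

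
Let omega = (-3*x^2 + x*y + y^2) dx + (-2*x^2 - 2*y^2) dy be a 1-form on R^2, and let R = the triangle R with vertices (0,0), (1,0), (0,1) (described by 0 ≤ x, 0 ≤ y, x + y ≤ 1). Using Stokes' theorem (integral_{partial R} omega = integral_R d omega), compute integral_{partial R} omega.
integral_(partial R) omega = -7/6

Stokes: integral_partial_R omega = integral_R d omega with d omega = (∂Q/∂x - ∂P/∂y) dx ∧ dy.
  ∂Q/∂x = -4*x
  ∂P/∂y = x + 2*y
  integrand = ∂Q/∂x - ∂P/∂y = -5*x - 2*y.
Integrating over R: integral_0^1 integral_0^{1-x} (-5*x - 2*y) dy dx = -7/6.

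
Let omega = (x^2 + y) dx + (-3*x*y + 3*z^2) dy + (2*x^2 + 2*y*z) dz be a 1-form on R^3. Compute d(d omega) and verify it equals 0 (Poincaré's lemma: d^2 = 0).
d(d omega) = 0

Step 1: d omega = sum_{i<j} (∂f_j/∂x_i - ∂f_i/∂x_j) dx_i ∧ dx_j:
  coeff of dx ∧ dy: -3*y - 1
  coeff of dx ∧ dz: 4*x
  coeff of dy ∧ dz: -4*z
Step 2: Apply d again to each 2-form coefficient. The only possible 3-form in R^3 is dx ∧ dy ∧ dz, with coefficient
  ∂(coeff of dy∧dz)/∂x - ∂(coeff of dx∧dz)/∂y + ∂(coeff of dx∧dy)/∂z
  = ∂/∂x (-4*z) - ∂/∂y (4*x) + ∂/∂z (-3*y - 1).
Each of these terms simplifies to sums of mixed partials that cancel in pairs. The result is 0 (by equality of mixed partials for smooth functions — Schwarz / Clairaut).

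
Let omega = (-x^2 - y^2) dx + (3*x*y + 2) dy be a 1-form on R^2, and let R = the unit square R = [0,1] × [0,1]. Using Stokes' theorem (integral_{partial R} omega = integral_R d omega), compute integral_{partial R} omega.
integral_(partial R) omega = 5/2

Stokes: integral_partial_R omega = integral_R d omega with d omega = (∂Q/∂x - ∂P/∂y) dx ∧ dy.
  ∂Q/∂x = 3*y
  ∂P/∂y = -2*y
  integrand = ∂Q/∂x - ∂P/∂y = 5*y.
Integrating over R: integral_0^1 integral_0^1 (5*y) dx dy = 5/2.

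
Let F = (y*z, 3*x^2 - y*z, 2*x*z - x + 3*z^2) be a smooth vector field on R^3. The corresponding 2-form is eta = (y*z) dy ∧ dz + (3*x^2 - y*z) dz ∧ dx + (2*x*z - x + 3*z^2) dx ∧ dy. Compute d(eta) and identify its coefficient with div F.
d(eta) = (2*x + 5*z) dx ∧ dy ∧ dz; div F = 2*x + 5*z

For a 2-form in R^3 of the form above, applying d gives a 3-form with coefficient ∂P/∂x + ∂Q/∂y + ∂R/∂z:
  ∂P/∂x = 0
  ∂Q/∂y = -z
  ∂R/∂z = 2*x + 6*z
Sum = 2*x + 5*z, which is exactly div F.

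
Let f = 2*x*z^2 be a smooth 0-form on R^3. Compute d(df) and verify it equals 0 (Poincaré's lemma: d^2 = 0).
d(df) = 0

Step 1: df = sum_i (∂f/∂x_i) dx_i = (2*z^2) dx + (0) dy + (4*x*z) dz.
Step 2: Apply d again. Using the 1-form formula, the coefficient of dx ∧ dy in d(df) is ∂^2 f/∂x ∂y - ∂^2 f/∂y ∂x = (0) - (0) = 0 (equality of mixed partials for smooth f).
Similarly for dx ∧ dz and dy ∧ dz — all coefficients vanish. So d(df) = 0.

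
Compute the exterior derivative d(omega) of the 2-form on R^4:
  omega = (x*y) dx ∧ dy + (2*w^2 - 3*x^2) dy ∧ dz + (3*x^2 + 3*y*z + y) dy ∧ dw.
d(omega) = (-6*x) dx ∧ dy ∧ dz + (4*w - 3*y) dy ∧ dz ∧ dw + (6*x) dx ∧ dy ∧ dw

For a 2-form omega = sum_{i<j} g_{ij} dx_i ∧ dx_j, the exterior derivative is
  d(omega) = sum_{i<j} d(g_{ij}) ∧ dx_i ∧ dx_j = sum_{i<j, k} (∂g_{ij}/∂x_k) dx_k ∧ dx_i ∧ dx_j.
Expand each term, using dx_k ∧ dx_i ∧ dx_j = sgn(permutation) dx_{(a)} ∧ dx_{(b)} ∧ dx_{(c)} with (a < b < c) sorted:
  d(2*w^2 - 3*x^2) includes (∂/∂x)(2*w^2 - 3*x^2) dx = (-6*x) dx, which multiplied by dy ∧ dz gives (-6*x) dx ∧ dy ∧ dz
  d(2*w^2 - 3*x^2) includes (∂/∂w)(2*w^2 - 3*x^2) dw = (4*w) dw, which multiplied by dy ∧ dz gives (4*w) dy ∧ dz ∧ dw
  d(3*x^2 + 3*y*z + y) includes (∂/∂x)(3*x^2 + 3*y*z + y) dx = (6*x) dx, which multiplied by dy ∧ dw gives (6*x) dx ∧ dy ∧ dw
  d(3*x^2 + 3*y*z + y) includes (∂/∂z)(3*x^2 + 3*y*z + y) dz = (3*y) dz, which multiplied by dy ∧ dw gives (-3*y) dy ∧ dz ∧ dw
Collecting like 3-forms: d(omega) = (-6*x) dx ∧ dy ∧ dz + (4*w - 3*y) dy ∧ dz ∧ dw + (6*x) dx ∧ dy ∧ dw.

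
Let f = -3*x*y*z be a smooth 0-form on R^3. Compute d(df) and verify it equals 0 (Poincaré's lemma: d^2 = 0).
d(df) = 0

Step 1: df = sum_i (∂f/∂x_i) dx_i = (-3*y*z) dx + (-3*x*z) dy + (-3*x*y) dz.
Step 2: Apply d again. Using the 1-form formula, the coefficient of dx ∧ dy in d(df) is ∂^2 f/∂x ∂y - ∂^2 f/∂y ∂x = (-3*z) - (-3*z) = 0 (equality of mixed partials for smooth f).
Similarly for dx ∧ dz and dy ∧ dz — all coefficients vanish. So d(df) = 0.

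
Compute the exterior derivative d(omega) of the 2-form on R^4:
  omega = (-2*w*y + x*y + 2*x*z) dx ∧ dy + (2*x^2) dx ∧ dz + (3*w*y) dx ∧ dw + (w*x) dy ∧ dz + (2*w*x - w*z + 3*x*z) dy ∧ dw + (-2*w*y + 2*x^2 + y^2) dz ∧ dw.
d(omega) = (w + 2*x) dx ∧ dy ∧ dz + (-w - 2*y + 3*z) dx ∧ dy ∧ dw + (-w - 2*x + 2*y) dy ∧ dz ∧ dw + (4*x) dx ∧ dz ∧ dw

For a 2-form omega = sum_{i<j} g_{ij} dx_i ∧ dx_j, the exterior derivative is
  d(omega) = sum_{i<j} d(g_{ij}) ∧ dx_i ∧ dx_j = sum_{i<j, k} (∂g_{ij}/∂x_k) dx_k ∧ dx_i ∧ dx_j.
Expand each term, using dx_k ∧ dx_i ∧ dx_j = sgn(permutation) dx_{(a)} ∧ dx_{(b)} ∧ dx_{(c)} with (a < b < c) sorted:
  d(-2*w*y + x*y + 2*x*z) includes (∂/∂z)(-2*w*y + x*y + 2*x*z) dz = (2*x) dz, which multiplied by dx ∧ dy gives (2*x) dx ∧ dy ∧ dz
  d(-2*w*y + x*y + 2*x*z) includes (∂/∂w)(-2*w*y + x*y + 2*x*z) dw = (-2*y) dw, which multiplied by dx ∧ dy gives (-2*y) dx ∧ dy ∧ dw
  d(3*w*y) includes (∂/∂y)(3*w*y) dy = (3*w) dy, which multiplied by dx ∧ dw gives (-3*w) dx ∧ dy ∧ dw
  d(w*x) includes (∂/∂x)(w*x) dx = (w) dx, which multiplied by dy ∧ dz gives (w) dx ∧ dy ∧ dz
  d(w*x) includes (∂/∂w)(w*x) dw = (x) dw, which multiplied by dy ∧ dz gives (x) dy ∧ dz ∧ dw
  d(2*w*x - w*z + 3*x*z) includes (∂/∂x)(2*w*x - w*z + 3*x*z) dx = (2*w + 3*z) dx, which multiplied by dy ∧ dw gives (2*w + 3*z) dx ∧ dy ∧ dw
  d(2*w*x - w*z + 3*x*z) includes (∂/∂z)(2*w*x - w*z + 3*x*z) dz = (-w + 3*x) dz, which multiplied by dy ∧ dw gives (w - 3*x) dy ∧ dz ∧ dw
  d(-2*w*y + 2*x^2 + y^2) includes (∂/∂x)(-2*w*y + 2*x^2 + y^2) dx = (4*x) dx, which multiplied by dz ∧ dw gives (4*x) dx ∧ dz ∧ dw
  d(-2*w*y + 2*x^2 + y^2) includes (∂/∂y)(-2*w*y + 2*x^2 + y^2) dy = (-2*w + 2*y) dy, which multiplied by dz ∧ dw gives (-2*w + 2*y) dy ∧ dz ∧ dw
Collecting like 3-forms: d(omega) = (w + 2*x) dx ∧ dy ∧ dz + (-w - 2*y + 3*z) dx ∧ dy ∧ dw + (-w - 2*x + 2*y) dy ∧ dz ∧ dw + (4*x) dx ∧ dz ∧ dw.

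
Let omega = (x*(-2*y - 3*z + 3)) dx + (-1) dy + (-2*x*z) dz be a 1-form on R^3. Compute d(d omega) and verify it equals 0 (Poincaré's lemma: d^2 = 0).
d(d omega) = 0

Step 1: d omega = sum_{i<j} (∂f_j/∂x_i - ∂f_i/∂x_j) dx_i ∧ dx_j:
  coeff of dx ∧ dy: 2*x
  coeff of dx ∧ dz: 3*x - 2*z
  coeff of dy ∧ dz: 0
Step 2: Apply d again to each 2-form coefficient. The only possible 3-form in R^3 is dx ∧ dy ∧ dz, with coefficient
  ∂(coeff of dy∧dz)/∂x - ∂(coeff of dx∧dz)/∂y + ∂(coeff of dx∧dy)/∂z
  = ∂/∂x (0) - ∂/∂y (3*x - 2*z) + ∂/∂z (2*x).
Each of these terms simplifies to sums of mixed partials that cancel in pairs. The result is 0 (by equality of mixed partials for smooth functions — Schwarz / Clairaut).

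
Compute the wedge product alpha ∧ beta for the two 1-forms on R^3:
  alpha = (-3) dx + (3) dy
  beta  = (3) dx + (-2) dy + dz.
alpha ∧ beta = (-3) dx ∧ dy + (-3) dx ∧ dz + (3) dy ∧ dz

Distribute the wedge, using dx_i ∧ dx_j = -dx_j ∧ dx_i and dx_i ∧ dx_i = 0. For each pair (i, j) with i < j, the coefficient of dx_i ∧ dx_j in alpha ∧ beta is (alpha_i * beta_j - alpha_j * beta_i). Collecting: alpha ∧ beta = (-3) dx ∧ dy + (-3) dx ∧ dz + (3) dy ∧ dz.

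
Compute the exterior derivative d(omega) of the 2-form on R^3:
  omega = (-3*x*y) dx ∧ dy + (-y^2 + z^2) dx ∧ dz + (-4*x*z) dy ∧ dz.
d(omega) = (2*y - 4*z) dx ∧ dy ∧ dz

For a 2-form omega = sum_{i<j} g_{ij} dx_i ∧ dx_j, the exterior derivative is
  d(omega) = sum_{i<j} d(g_{ij}) ∧ dx_i ∧ dx_j = sum_{i<j, k} (∂g_{ij}/∂x_k) dx_k ∧ dx_i ∧ dx_j.
Expand each term, using dx_k ∧ dx_i ∧ dx_j = sgn(permutation) dx_{(a)} ∧ dx_{(b)} ∧ dx_{(c)} with (a < b < c) sorted:
  d(-y^2 + z^2) includes (∂/∂y)(-y^2 + z^2) dy = (-2*y) dy, which multiplied by dx ∧ dz gives (2*y) dx ∧ dy ∧ dz
  d(-4*x*z) includes (∂/∂x)(-4*x*z) dx = (-4*z) dx, which multiplied by dy ∧ dz gives (-4*z) dx ∧ dy ∧ dz
Collecting like 3-forms: d(omega) = (2*y - 4*z) dx ∧ dy ∧ dz.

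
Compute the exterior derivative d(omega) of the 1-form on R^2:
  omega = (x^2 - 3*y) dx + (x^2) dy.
d(omega) = (2*x + 3) dx ∧ dy

For a 1-form omega = sum_i f_i dx_i, the exterior derivative is
  d(omega) = sum_{i < j} (∂f_j/∂x_i - ∂f_i/∂x_j) dx_i ∧ dx_j.
  coefficient of dx ∧ dy: ∂f_2/∂x - ∂f_1/∂y = ∂(x^2)/∂x - ∂(x^2 - 3*y)/∂y = 2*x + 3
Assembling: d(omega) = (2*x + 3) dx ∧ dy.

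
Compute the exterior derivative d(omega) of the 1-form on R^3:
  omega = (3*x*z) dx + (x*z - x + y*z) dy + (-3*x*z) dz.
d(omega) = (z - 1) dx ∧ dy + (-3*x - 3*z) dx ∧ dz + (-x - y) dy ∧ dz

For a 1-form omega = sum_i f_i dx_i, the exterior derivative is
  d(omega) = sum_{i < j} (∂f_j/∂x_i - ∂f_i/∂x_j) dx_i ∧ dx_j.
  coefficient of dx ∧ dy: ∂f_2/∂x - ∂f_1/∂y = ∂(x*z - x + y*z)/∂x - ∂(3*x*z)/∂y = z - 1
  coefficient of dx ∧ dz: ∂f_3/∂x - ∂f_1/∂z = ∂(-3*x*z)/∂x - ∂(3*x*z)/∂z = -3*x - 3*z
  coefficient of dy ∧ dz: ∂f_3/∂y - ∂f_2/∂z = ∂(-3*x*z)/∂y - ∂(x*z - x + y*z)/∂z = -x - y
Assembling: d(omega) = (z - 1) dx ∧ dy + (-3*x - 3*z) dx ∧ dz + (-x - y) dy ∧ dz.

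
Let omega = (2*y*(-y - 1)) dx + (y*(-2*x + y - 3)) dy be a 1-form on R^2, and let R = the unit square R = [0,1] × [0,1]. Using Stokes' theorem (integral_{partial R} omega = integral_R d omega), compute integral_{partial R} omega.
integral_(partial R) omega = 3

Stokes: integral_partial_R omega = integral_R d omega with d omega = (∂Q/∂x - ∂P/∂y) dx ∧ dy.
  ∂Q/∂x = -2*y
  ∂P/∂y = -4*y - 2
  integrand = ∂Q/∂x - ∂P/∂y = 2*y + 2.
Integrating over R: integral_0^1 integral_0^1 (2*y + 2) dx dy = 3.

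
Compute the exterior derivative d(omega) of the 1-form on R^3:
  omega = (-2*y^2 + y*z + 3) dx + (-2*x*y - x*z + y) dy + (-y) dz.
d(omega) = (2*y - 2*z) dx ∧ dy + (-y) dx ∧ dz + (x - 1) dy ∧ dz

For a 1-form omega = sum_i f_i dx_i, the exterior derivative is
  d(omega) = sum_{i < j} (∂f_j/∂x_i - ∂f_i/∂x_j) dx_i ∧ dx_j.
  coefficient of dx ∧ dy: ∂f_2/∂x - ∂f_1/∂y = ∂(-2*x*y - x*z + y)/∂x - ∂(-2*y^2 + y*z + 3)/∂y = 2*y - 2*z
  coefficient of dx ∧ dz: ∂f_3/∂x - ∂f_1/∂z = ∂(-y)/∂x - ∂(-2*y^2 + y*z + 3)/∂z = -y
  coefficient of dy ∧ dz: ∂f_3/∂y - ∂f_2/∂z = ∂(-y)/∂y - ∂(-2*x*y - x*z + y)/∂z = x - 1
Assembling: d(omega) = (2*y - 2*z) dx ∧ dy + (-y) dx ∧ dz + (x - 1) dy ∧ dz.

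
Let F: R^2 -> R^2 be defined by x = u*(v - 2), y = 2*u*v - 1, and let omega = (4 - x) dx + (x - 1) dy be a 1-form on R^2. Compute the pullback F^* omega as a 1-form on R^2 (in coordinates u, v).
F^* omega = (u*v^2 - 4*u + 2*v - 8) du + (u*(u*v - 2*u + 2)) dv

Using F^*(f dg) = (f ∘ F) d(g ∘ F), substitute each coordinate x_i by F_i(u, v) in f_i, and replace dx_i by d F_i = (∂F_i/∂u) du + (∂F_i/∂v) dv.
  For the x component: f_1(F) = -u*v + 2*u + 4; d F_1 = (v - 2) du + (u) dv
  For the y component: f_2(F) = u*v - 2*u - 1; d F_2 = (2*v) du + (2*u) dv
Combining and collecting du, dv coefficients:
  coeff of du: u*v^2 - 4*u + 2*v - 8
  coeff of dv: u*(u*v - 2*u + 2)
F^* omega = (u*v^2 - 4*u + 2*v - 8) du + (u*(u*v - 2*u + 2)) dv.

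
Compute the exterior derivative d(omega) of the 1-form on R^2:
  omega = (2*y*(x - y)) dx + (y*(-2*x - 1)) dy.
d(omega) = (-2*x + 2*y) dx ∧ dy

For a 1-form omega = sum_i f_i dx_i, the exterior derivative is
  d(omega) = sum_{i < j} (∂f_j/∂x_i - ∂f_i/∂x_j) dx_i ∧ dx_j.
  coefficient of dx ∧ dy: ∂f_2/∂x - ∂f_1/∂y = ∂(y*(-2*x - 1))/∂x - ∂(2*y*(x - y))/∂y = -2*x + 2*y
Assembling: d(omega) = (-2*x + 2*y) dx ∧ dy.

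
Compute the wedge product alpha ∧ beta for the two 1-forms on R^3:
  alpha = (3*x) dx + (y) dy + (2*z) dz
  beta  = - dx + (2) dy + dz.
alpha ∧ beta = (6*x + y) dx ∧ dy + (3*x + 2*z) dx ∧ dz + (y - 4*z) dy ∧ dz

Distribute the wedge, using dx_i ∧ dx_j = -dx_j ∧ dx_i and dx_i ∧ dx_i = 0. For each pair (i, j) with i < j, the coefficient of dx_i ∧ dx_j in alpha ∧ beta is (alpha_i * beta_j - alpha_j * beta_i). Collecting: alpha ∧ beta = (6*x + y) dx ∧ dy + (3*x + 2*z) dx ∧ dz + (y - 4*z) dy ∧ dz.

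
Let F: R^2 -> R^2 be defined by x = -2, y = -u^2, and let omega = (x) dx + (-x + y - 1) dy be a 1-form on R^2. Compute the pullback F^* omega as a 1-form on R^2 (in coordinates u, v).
F^* omega = (2*u*(u^2 - 1)) du

Using F^*(f dg) = (f ∘ F) d(g ∘ F), substitute each coordinate x_i by F_i(u, v) in f_i, and replace dx_i by d F_i = (∂F_i/∂u) du + (∂F_i/∂v) dv.
  For the x component: f_1(F) = -2; d F_1 = (0) du + (0) dv
  For the y component: f_2(F) = 1 - u^2; d F_2 = (-2*u) du + (0) dv
Combining and collecting du, dv coefficients:
  coeff of du: 2*u*(u^2 - 1)
  coeff of dv: 0
F^* omega = (2*u*(u^2 - 1)) du.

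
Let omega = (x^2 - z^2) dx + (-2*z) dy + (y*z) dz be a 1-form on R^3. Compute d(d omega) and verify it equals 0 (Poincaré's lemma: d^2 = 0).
d(d omega) = 0

Step 1: d omega = sum_{i<j} (∂f_j/∂x_i - ∂f_i/∂x_j) dx_i ∧ dx_j:
  coeff of dx ∧ dy: 0
  coeff of dx ∧ dz: 2*z
  coeff of dy ∧ dz: z + 2
Step 2: Apply d again to each 2-form coefficient. The only possible 3-form in R^3 is dx ∧ dy ∧ dz, with coefficient
  ∂(coeff of dy∧dz)/∂x - ∂(coeff of dx∧dz)/∂y + ∂(coeff of dx∧dy)/∂z
  = ∂/∂x (z + 2) - ∂/∂y (2*z) + ∂/∂z (0).
Each of these terms simplifies to sums of mixed partials that cancel in pairs. The result is 0 (by equality of mixed partials for smooth functions — Schwarz / Clairaut).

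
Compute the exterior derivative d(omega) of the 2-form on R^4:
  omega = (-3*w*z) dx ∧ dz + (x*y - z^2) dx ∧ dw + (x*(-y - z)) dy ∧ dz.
d(omega) = (-z) dx ∧ dz ∧ dw + (-x) dx ∧ dy ∧ dw + (-y - z) dx ∧ dy ∧ dz

For a 2-form omega = sum_{i<j} g_{ij} dx_i ∧ dx_j, the exterior derivative is
  d(omega) = sum_{i<j} d(g_{ij}) ∧ dx_i ∧ dx_j = sum_{i<j, k} (∂g_{ij}/∂x_k) dx_k ∧ dx_i ∧ dx_j.
Expand each term, using dx_k ∧ dx_i ∧ dx_j = sgn(permutation) dx_{(a)} ∧ dx_{(b)} ∧ dx_{(c)} with (a < b < c) sorted:
  d(-3*w*z) includes (∂/∂w)(-3*w*z) dw = (-3*z) dw, which multiplied by dx ∧ dz gives (-3*z) dx ∧ dz ∧ dw
  d(x*y - z^2) includes (∂/∂y)(x*y - z^2) dy = (x) dy, which multiplied by dx ∧ dw gives (-x) dx ∧ dy ∧ dw
  d(x*y - z^2) includes (∂/∂z)(x*y - z^2) dz = (-2*z) dz, which multiplied by dx ∧ dw gives (2*z) dx ∧ dz ∧ dw
  d(x*(-y - z)) includes (∂/∂x)(x*(-y - z)) dx = (-y - z) dx, which multiplied by dy ∧ dz gives (-y - z) dx ∧ dy ∧ dz
Collecting like 3-forms: d(omega) = (-z) dx ∧ dz ∧ dw + (-x) dx ∧ dy ∧ dw + (-y - z) dx ∧ dy ∧ dz.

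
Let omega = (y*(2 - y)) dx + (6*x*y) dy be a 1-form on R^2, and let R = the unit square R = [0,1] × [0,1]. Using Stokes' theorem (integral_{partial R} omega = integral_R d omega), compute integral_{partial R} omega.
integral_(partial R) omega = 2

Stokes: integral_partial_R omega = integral_R d omega with d omega = (∂Q/∂x - ∂P/∂y) dx ∧ dy.
  ∂Q/∂x = 6*y
  ∂P/∂y = 2 - 2*y
  integrand = ∂Q/∂x - ∂P/∂y = 8*y - 2.
Integrating over R: integral_0^1 integral_0^1 (8*y - 2) dx dy = 2.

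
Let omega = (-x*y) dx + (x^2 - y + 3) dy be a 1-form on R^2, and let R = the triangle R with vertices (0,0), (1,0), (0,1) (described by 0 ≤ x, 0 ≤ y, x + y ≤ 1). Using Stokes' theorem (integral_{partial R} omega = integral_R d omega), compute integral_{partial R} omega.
integral_(partial R) omega = 1/2

Stokes: integral_partial_R omega = integral_R d omega with d omega = (∂Q/∂x - ∂P/∂y) dx ∧ dy.
  ∂Q/∂x = 2*x
  ∂P/∂y = -x
  integrand = ∂Q/∂x - ∂P/∂y = 3*x.
Integrating over R: integral_0^1 integral_0^{1-x} (3*x) dy dx = 1/2.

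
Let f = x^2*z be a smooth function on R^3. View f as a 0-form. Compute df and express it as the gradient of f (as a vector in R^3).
df = (2*x*z) dx + (0) dy + (x^2) dz; grad f = (2*x*z, 0, x^2)

For a 0-form f, d f = (∂f/∂x) dx + (∂f/∂y) dy + (∂f/∂z) dz. The components of the vector representation are exactly the entries of grad f in Cartesian coordinates:
  ∂f/∂x = 2*x*z
  ∂f/∂y = 0
  ∂f/∂z = x^2.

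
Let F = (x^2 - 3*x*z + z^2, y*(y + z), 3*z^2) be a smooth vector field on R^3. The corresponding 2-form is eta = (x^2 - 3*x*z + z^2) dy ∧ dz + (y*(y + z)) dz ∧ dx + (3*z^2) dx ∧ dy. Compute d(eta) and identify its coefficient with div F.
d(eta) = (2*x + 2*y + 4*z) dx ∧ dy ∧ dz; div F = 2*x + 2*y + 4*z

For a 2-form in R^3 of the form above, applying d gives a 3-form with coefficient ∂P/∂x + ∂Q/∂y + ∂R/∂z:
  ∂P/∂x = 2*x - 3*z
  ∂Q/∂y = 2*y + z
  ∂R/∂z = 6*z
Sum = 2*x + 2*y + 4*z, which is exactly div F.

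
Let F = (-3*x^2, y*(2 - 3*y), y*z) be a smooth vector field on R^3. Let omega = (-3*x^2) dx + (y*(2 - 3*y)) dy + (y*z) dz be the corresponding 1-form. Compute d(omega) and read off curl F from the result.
d(omega) = (z) dy ∧ dz + (0) dz ∧ dx + (0) dx ∧ dy; curl F = (z, 0, 0)

d omega = sum_{i<j} (∂f_j/∂x_i - ∂f_i/∂x_j) dx_i ∧ dx_j. Under the identification (dy ∧ dz, dz ∧ dx, dx ∧ dy) ↔ (e_x, e_y, e_z), the coefficients are exactly the components of curl F. Compute:
  ∂R/∂y - ∂Q/∂z = (z) - (0) = z
  ∂P/∂z - ∂R/∂x = (0) - (0) = 0
  ∂Q/∂x - ∂P/∂y = (0) - (0) = 0.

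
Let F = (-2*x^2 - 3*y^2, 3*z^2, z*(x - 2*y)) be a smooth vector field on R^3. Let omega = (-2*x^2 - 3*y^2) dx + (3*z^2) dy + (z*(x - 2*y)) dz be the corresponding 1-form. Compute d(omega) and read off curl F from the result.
d(omega) = (-8*z) dy ∧ dz + (-z) dz ∧ dx + (6*y) dx ∧ dy; curl F = (-8*z, -z, 6*y)

d omega = sum_{i<j} (∂f_j/∂x_i - ∂f_i/∂x_j) dx_i ∧ dx_j. Under the identification (dy ∧ dz, dz ∧ dx, dx ∧ dy) ↔ (e_x, e_y, e_z), the coefficients are exactly the components of curl F. Compute:
  ∂R/∂y - ∂Q/∂z = (-2*z) - (6*z) = -8*z
  ∂P/∂z - ∂R/∂x = (0) - (z) = -z
  ∂Q/∂x - ∂P/∂y = (0) - (-6*y) = 6*y.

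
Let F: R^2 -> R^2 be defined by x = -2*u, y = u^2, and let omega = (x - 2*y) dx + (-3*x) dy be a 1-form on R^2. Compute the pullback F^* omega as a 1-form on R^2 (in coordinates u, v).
F^* omega = (4*u*(4*u + 1)) du

Using F^*(f dg) = (f ∘ F) d(g ∘ F), substitute each coordinate x_i by F_i(u, v) in f_i, and replace dx_i by d F_i = (∂F_i/∂u) du + (∂F_i/∂v) dv.
  For the x component: f_1(F) = 2*u*(-u - 1); d F_1 = (-2) du + (0) dv
  For the y component: f_2(F) = 6*u; d F_2 = (2*u) du + (0) dv
Combining and collecting du, dv coefficients:
  coeff of du: 4*u*(4*u + 1)
  coeff of dv: 0
F^* omega = (4*u*(4*u + 1)) du.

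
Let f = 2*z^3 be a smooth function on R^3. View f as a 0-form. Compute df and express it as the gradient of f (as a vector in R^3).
df = (0) dx + (0) dy + (6*z^2) dz; grad f = (0, 0, 6*z^2)

For a 0-form f, d f = (∂f/∂x) dx + (∂f/∂y) dy + (∂f/∂z) dz. The components of the vector representation are exactly the entries of grad f in Cartesian coordinates:
  ∂f/∂x = 0
  ∂f/∂y = 0
  ∂f/∂z = 6*z^2.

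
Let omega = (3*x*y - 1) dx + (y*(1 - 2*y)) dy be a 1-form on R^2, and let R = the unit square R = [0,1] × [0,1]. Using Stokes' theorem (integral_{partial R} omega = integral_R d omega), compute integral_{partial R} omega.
integral_(partial R) omega = -3/2

Stokes: integral_partial_R omega = integral_R d omega with d omega = (∂Q/∂x - ∂P/∂y) dx ∧ dy.
  ∂Q/∂x = 0
  ∂P/∂y = 3*x
  integrand = ∂Q/∂x - ∂P/∂y = -3*x.
Integrating over R: integral_0^1 integral_0^1 (-3*x) dx dy = -3/2.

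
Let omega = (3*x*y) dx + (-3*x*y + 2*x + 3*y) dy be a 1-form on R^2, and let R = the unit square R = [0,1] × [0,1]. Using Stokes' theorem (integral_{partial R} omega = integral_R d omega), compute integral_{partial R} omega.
integral_(partial R) omega = -1

Stokes: integral_partial_R omega = integral_R d omega with d omega = (∂Q/∂x - ∂P/∂y) dx ∧ dy.
  ∂Q/∂x = 2 - 3*y
  ∂P/∂y = 3*x
  integrand = ∂Q/∂x - ∂P/∂y = -3*x - 3*y + 2.
Integrating over R: integral_0^1 integral_0^1 (-3*x - 3*y + 2) dx dy = -1.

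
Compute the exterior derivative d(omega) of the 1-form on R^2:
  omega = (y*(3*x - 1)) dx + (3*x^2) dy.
d(omega) = (3*x + 1) dx ∧ dy

For a 1-form omega = sum_i f_i dx_i, the exterior derivative is
  d(omega) = sum_{i < j} (∂f_j/∂x_i - ∂f_i/∂x_j) dx_i ∧ dx_j.
  coefficient of dx ∧ dy: ∂f_2/∂x - ∂f_1/∂y = ∂(3*x^2)/∂x - ∂(y*(3*x - 1))/∂y = 3*x + 1
Assembling: d(omega) = (3*x + 1) dx ∧ dy.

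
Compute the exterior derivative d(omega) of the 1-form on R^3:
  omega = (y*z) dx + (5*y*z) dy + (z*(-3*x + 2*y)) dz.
d(omega) = (-z) dx ∧ dy + (-y - 3*z) dx ∧ dz + (-5*y + 2*z) dy ∧ dz

For a 1-form omega = sum_i f_i dx_i, the exterior derivative is
  d(omega) = sum_{i < j} (∂f_j/∂x_i - ∂f_i/∂x_j) dx_i ∧ dx_j.
  coefficient of dx ∧ dy: ∂f_2/∂x - ∂f_1/∂y = ∂(5*y*z)/∂x - ∂(y*z)/∂y = -z
  coefficient of dx ∧ dz: ∂f_3/∂x - ∂f_1/∂z = ∂(z*(-3*x + 2*y))/∂x - ∂(y*z)/∂z = -y - 3*z
  coefficient of dy ∧ dz: ∂f_3/∂y - ∂f_2/∂z = ∂(z*(-3*x + 2*y))/∂y - ∂(5*y*z)/∂z = -5*y + 2*z
Assembling: d(omega) = (-z) dx ∧ dy + (-y - 3*z) dx ∧ dz + (-5*y + 2*z) dy ∧ dz.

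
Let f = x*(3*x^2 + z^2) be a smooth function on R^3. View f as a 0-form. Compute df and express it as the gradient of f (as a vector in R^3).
df = (9*x^2 + z^2) dx + (0) dy + (2*x*z) dz; grad f = (9*x^2 + z^2, 0, 2*x*z)

For a 0-form f, d f = (∂f/∂x) dx + (∂f/∂y) dy + (∂f/∂z) dz. The components of the vector representation are exactly the entries of grad f in Cartesian coordinates:
  ∂f/∂x = 9*x^2 + z^2
  ∂f/∂y = 0
  ∂f/∂z = 2*x*z.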